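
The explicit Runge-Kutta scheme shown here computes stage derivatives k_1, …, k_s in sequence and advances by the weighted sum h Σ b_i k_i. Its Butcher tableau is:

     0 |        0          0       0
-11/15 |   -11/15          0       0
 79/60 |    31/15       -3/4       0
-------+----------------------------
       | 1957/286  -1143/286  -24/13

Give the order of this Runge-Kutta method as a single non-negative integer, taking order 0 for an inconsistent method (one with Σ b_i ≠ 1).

b = (1957/286, -1143/286, -24/13)
c = (0, -11/15, 79/60)
Ac = (0, 0, 11/20)
Σ b_i: 1957/286·1 + (-1143/286)·1 + (-24/13)·1 = 1 ✓
b·c: (-1143/286)·(-11/15) + (-24/13)·79/60 = 1/2 ✓
b·c²: (-1143/286)·121/225 + (-24/13)·6241/3600 = -5216/975 ≠ 1/3 ⇒ order 2.
b·Ac: (-24/13)·11/20 = -66/65 ≠ 1/6

2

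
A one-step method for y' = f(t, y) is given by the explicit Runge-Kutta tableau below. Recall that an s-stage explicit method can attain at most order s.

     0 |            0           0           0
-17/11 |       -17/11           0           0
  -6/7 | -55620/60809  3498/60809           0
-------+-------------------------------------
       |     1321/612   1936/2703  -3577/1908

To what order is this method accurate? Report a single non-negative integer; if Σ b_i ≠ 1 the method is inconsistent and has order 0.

3

b = (1321/612, 1936/2703, -3577/1908)
c = (0, -17/11, -6/7)
Ac = (0, 0, -318/3577)
Σ b_i: 1321/612·1 + 1936/2703·1 + (-3577/1908)·1 = 1 ✓
b·c: 1936/2703·(-17/11) + (-3577/1908)·(-6/7) = 1/2 ✓
b·c²: 1936/2703·289/121 + (-3577/1908)·36/49 = 1/3 ✓
b·Ac: (-3577/1908)·(-318/3577) = 1/6 ✓; 3 stages ⇒ order 3.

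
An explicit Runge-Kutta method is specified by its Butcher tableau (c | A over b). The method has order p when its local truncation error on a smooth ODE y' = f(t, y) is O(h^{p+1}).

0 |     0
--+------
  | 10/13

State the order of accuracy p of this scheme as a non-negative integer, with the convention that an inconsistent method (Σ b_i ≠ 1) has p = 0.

b = (10/13)
c = (0)
Σ b_i: 10/13·1 = 10/13 ≠ 1 ⇒ order 0.

0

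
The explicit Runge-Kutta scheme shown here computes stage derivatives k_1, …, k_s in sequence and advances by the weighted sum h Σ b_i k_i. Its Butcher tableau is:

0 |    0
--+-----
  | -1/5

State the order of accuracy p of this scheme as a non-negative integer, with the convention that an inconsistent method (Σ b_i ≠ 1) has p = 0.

0

b = (-1/5)
c = (0)
Σ b_i: (-1/5)·1 = -1/5 ≠ 1 ⇒ order 0.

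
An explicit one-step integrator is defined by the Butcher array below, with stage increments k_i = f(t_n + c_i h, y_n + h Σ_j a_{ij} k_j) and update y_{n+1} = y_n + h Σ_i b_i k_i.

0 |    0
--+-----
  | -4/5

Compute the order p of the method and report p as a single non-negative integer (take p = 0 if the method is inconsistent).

b = (-4/5)
c = (0)
Σ b_i: (-4/5)·1 = -4/5 ≠ 1 ⇒ order 0.

0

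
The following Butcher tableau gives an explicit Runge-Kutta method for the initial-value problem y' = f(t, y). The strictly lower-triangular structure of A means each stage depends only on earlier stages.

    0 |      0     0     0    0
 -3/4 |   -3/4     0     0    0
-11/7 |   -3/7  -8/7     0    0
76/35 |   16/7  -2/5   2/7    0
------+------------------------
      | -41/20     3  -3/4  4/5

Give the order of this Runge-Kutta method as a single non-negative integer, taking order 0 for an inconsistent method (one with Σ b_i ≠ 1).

1

b = (-41/20, 3, -3/4, 4/5)
c = (0, -3/4, -11/7, 76/35)
Ac = (0, 0, 6/7, -73/490)
Σ b_i: (-41/20)·1 + 3·1 + (-3/4)·1 + 4/5·1 = 1 ✓
b·c: 3·(-3/4) + (-3/4)·(-11/7) + 4/5·76/35 = 233/350 ≠ 1/2 ⇒ order 1.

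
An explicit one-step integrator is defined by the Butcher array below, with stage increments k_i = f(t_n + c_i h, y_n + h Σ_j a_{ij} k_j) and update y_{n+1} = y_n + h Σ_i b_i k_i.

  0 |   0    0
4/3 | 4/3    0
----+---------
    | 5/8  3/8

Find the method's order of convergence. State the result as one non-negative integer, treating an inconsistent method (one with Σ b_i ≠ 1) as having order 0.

2

b = (5/8, 3/8)
c = (0, 4/3)
Σ b_i: 5/8·1 + 3/8·1 = 1 ✓
b·c: 3/8·4/3 = 1/2 ✓; 2 stages ⇒ order 2.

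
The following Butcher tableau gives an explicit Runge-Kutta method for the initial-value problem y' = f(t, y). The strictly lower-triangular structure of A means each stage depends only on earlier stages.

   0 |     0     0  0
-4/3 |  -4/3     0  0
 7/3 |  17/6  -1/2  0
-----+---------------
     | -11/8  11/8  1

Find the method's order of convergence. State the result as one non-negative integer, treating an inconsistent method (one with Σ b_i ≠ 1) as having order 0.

b = (-11/8, 11/8, 1)
c = (0, -4/3, 7/3)
Ac = (0, 0, 2/3)
Σ b_i: (-11/8)·1 + 11/8·1 + 1·1 = 1 ✓
b·c: 11/8·(-4/3) + 1·7/3 = 1/2 ✓
b·c²: 11/8·16/9 + 1·49/9 = 71/9 ≠ 1/3 ⇒ order 2.
b·Ac: 1·2/3 = 2/3 ≠ 1/6

2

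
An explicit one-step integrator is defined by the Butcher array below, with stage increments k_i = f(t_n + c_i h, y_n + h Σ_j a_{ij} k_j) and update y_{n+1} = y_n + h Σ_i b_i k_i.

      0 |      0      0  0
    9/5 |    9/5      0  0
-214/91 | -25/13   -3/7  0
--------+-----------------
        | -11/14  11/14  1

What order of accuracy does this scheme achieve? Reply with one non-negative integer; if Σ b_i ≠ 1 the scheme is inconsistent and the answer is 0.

b = (-11/14, 11/14, 1)
c = (0, 9/5, -214/91)
Ac = (0, 0, -27/35)
Σ b_i: (-11/14)·1 + 11/14·1 + 1·1 = 1 ✓
b·c: 11/14·9/5 + 1·(-214/91) = -853/910 ≠ 1/2 ⇒ order 1.

1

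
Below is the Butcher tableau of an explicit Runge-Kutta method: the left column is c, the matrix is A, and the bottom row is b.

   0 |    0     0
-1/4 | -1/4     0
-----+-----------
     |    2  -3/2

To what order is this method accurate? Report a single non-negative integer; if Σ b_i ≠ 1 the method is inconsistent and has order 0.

b = (2, -3/2)
c = (0, -1/4)
Σ b_i: 2·1 + (-3/2)·1 = 1/2 ≠ 1 ⇒ order 0.

0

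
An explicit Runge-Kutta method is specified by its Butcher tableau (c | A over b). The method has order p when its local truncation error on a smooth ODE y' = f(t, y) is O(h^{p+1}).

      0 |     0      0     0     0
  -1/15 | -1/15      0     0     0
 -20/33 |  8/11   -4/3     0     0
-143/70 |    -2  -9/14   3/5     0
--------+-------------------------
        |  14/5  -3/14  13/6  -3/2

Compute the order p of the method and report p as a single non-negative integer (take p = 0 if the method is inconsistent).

0

b = (14/5, -3/14, 13/6, -3/2)
c = (0, -1/15, -20/33, -143/70)
Ac = (0, 0, 4/45, -247/770)
Σ b_i: 14/5·1 + (-3/14)·1 + 13/6·1 + (-3/2)·1 = 683/210 ≠ 1 ⇒ order 0.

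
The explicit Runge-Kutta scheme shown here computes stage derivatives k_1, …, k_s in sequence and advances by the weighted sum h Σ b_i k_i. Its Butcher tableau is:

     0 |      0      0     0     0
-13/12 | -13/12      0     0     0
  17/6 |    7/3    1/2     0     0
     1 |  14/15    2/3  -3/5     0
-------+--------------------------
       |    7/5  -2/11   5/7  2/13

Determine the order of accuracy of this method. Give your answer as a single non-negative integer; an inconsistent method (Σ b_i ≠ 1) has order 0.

b = (7/5, -2/11, 5/7, 2/13)
c = (0, -13/12, 17/6, 1)
Ac = (0, 0, -13/24, -109/45)
Σ b_i: 7/5·1 + (-2/11)·1 + 5/7·1 + 2/13·1 = 10442/5005 ≠ 1 ⇒ order 0.

0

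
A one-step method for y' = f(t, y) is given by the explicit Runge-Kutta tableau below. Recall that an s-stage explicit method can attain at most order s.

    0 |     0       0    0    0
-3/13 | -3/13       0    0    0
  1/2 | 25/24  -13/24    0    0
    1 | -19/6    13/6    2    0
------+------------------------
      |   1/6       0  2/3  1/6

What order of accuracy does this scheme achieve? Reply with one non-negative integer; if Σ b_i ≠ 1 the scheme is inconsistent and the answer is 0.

4

b = (1/6, 0, 2/3, 1/6)
c = (0, -3/13, 1/2, 1)
Ac = (0, 0, 1/8, 1/2)
Σ b_i: 1/6·1 + 2/3·1 + 1/6·1 = 1 ✓
b·c: 2/3·1/2 + 1/6·1 = 1/2 ✓
b·c²: 2/3·1/4 + 1/6·1 = 1/3 ✓
b·Ac: 2/3·1/8 + 1/6·1/2 = 1/6 ✓
b·c³: 2/3·1/8 + 1/6·1 = 1/4 ✓
b·(c∘Ac): 2/3·1/16 + 1/6·1/2 = 1/8 ✓
b·Ac²: 2/3·(-3/104) + 1/6·8/13 = 1/12 ✓
b·A²c: 1/6·1/4 = 1/24 ✓; 4 stages ⇒ order 4.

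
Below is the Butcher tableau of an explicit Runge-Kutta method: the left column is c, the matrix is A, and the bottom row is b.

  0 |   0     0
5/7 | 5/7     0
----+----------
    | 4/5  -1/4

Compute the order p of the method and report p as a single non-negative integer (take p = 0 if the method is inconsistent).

b = (4/5, -1/4)
c = (0, 5/7)
Σ b_i: 4/5·1 + (-1/4)·1 = 11/20 ≠ 1 ⇒ order 0.

0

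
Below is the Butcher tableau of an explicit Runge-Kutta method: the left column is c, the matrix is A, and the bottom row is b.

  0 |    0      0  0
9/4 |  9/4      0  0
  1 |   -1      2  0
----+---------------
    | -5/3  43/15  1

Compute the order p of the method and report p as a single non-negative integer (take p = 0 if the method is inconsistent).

b = (-5/3, 43/15, 1)
c = (0, 9/4, 1)
Ac = (0, 0, 9/2)
Σ b_i: (-5/3)·1 + 43/15·1 + 1·1 = 11/5 ≠ 1 ⇒ order 0.

0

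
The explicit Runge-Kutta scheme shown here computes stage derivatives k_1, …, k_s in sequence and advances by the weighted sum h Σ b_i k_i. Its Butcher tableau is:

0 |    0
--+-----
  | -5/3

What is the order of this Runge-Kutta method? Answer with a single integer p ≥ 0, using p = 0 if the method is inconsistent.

b = (-5/3)
c = (0)
Σ b_i: (-5/3)·1 = -5/3 ≠ 1 ⇒ order 0.

0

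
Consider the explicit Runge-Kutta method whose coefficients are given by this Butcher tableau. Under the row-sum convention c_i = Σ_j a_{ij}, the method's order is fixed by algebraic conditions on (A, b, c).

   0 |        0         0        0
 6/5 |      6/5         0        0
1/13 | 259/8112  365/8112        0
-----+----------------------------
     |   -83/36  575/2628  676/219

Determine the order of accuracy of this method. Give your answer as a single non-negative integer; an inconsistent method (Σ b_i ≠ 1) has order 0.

b = (-83/36, 575/2628, 676/219)
c = (0, 6/5, 1/13)
Ac = (0, 0, 73/1352)
Σ b_i: (-83/36)·1 + 575/2628·1 + 676/219·1 = 1 ✓
b·c: 575/2628·6/5 + 676/219·1/13 = 1/2 ✓
b·c²: 575/2628·36/25 + 676/219·1/169 = 1/3 ✓
b·Ac: 676/219·73/1352 = 1/6 ✓; 3 stages ⇒ order 3.

3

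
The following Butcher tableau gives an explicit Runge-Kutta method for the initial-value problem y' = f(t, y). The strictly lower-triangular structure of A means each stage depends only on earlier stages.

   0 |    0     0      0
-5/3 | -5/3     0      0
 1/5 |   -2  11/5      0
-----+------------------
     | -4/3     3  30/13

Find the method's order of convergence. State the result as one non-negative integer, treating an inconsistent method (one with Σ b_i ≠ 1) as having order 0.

b = (-4/3, 3, 30/13)
c = (0, -5/3, 1/5)
Ac = (0, 0, -11/3)
Σ b_i: (-4/3)·1 + 3·1 + 30/13·1 = 155/39 ≠ 1 ⇒ order 0.

0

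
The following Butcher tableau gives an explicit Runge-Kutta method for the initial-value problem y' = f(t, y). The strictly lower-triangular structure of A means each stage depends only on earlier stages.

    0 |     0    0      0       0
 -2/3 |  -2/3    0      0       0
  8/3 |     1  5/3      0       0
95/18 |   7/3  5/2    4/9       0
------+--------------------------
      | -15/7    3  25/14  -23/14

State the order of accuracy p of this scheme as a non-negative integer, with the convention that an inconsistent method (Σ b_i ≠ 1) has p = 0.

1

b = (-15/7, 3, 25/14, -23/14)
c = (0, -2/3, 8/3, 95/18)
Ac = (0, 0, -10/9, -13/27)
Σ b_i: (-15/7)·1 + 3·1 + 25/14·1 + (-23/14)·1 = 1 ✓
b·c: 3·(-2/3) + 25/14·8/3 + (-23/14)·95/18 = -1489/252 ≠ 1/2 ⇒ order 1.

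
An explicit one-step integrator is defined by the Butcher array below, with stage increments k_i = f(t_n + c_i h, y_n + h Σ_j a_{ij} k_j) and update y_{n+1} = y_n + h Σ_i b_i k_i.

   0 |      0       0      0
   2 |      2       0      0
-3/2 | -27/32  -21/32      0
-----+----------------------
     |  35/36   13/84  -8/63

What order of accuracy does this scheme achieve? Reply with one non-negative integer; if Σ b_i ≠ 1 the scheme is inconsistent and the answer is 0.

3

b = (35/36, 13/84, -8/63)
c = (0, 2, -3/2)
Ac = (0, 0, -21/16)
Σ b_i: 35/36·1 + 13/84·1 + (-8/63)·1 = 1 ✓
b·c: 13/84·2 + (-8/63)·(-3/2) = 1/2 ✓
b·c²: 13/84·4 + (-8/63)·9/4 = 1/3 ✓
b·Ac: (-8/63)·(-21/16) = 1/6 ✓; 3 stages ⇒ order 3.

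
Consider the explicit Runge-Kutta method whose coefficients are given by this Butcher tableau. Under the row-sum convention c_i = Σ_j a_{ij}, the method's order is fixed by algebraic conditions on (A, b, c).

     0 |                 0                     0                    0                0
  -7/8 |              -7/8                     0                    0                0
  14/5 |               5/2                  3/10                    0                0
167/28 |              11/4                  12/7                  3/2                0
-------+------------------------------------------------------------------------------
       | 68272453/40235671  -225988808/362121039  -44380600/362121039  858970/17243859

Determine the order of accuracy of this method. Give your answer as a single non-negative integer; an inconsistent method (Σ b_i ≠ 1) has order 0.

3

b = (68272453/40235671, -225988808/362121039, -44380600/362121039, 858970/17243859)
c = (0, -7/8, 14/5, 167/28)
Ac = (0, 0, -21/80, 27/10)
Σ b_i: 68272453/40235671·1 + (-225988808/362121039)·1 + (-44380600/362121039)·1 + 858970/17243859·1 = 1 ✓
b·c: (-225988808/362121039)·(-7/8) + (-44380600/362121039)·14/5 + 858970/17243859·167/28 = 1/2 ✓
b·c²: (-225988808/362121039)·49/64 + (-44380600/362121039)·196/25 + 858970/17243859·27889/784 = 1/3 ✓
b·Ac: (-44380600/362121039)·(-21/80) + 858970/17243859·27/10 = 1/6 ✓
b·c³: (-225988808/362121039)·(-343/512) + (-44380600/362121039)·2744/125 + 858970/17243859·4657463/21952 = 320456169527/38626244160 ≠ 1/4 ⇒ order 3.
b·(c∘Ac): (-44380600/362121039)·(-147/200) + 858970/17243859·4509/280 = 61543223/68975436 ≠ 1/8
b·Ac²: (-44380600/362121039)·147/640 + 858970/17243859·5229/400 = 859477801/1379508720 ≠ 1/12
b·A²c: 858970/17243859·(-63/160) = -1803837/91967248 ≠ 1/24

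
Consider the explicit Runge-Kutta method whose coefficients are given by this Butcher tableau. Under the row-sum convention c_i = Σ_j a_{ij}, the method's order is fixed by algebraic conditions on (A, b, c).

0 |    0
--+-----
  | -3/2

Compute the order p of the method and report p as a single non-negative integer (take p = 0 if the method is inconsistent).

0

b = (-3/2)
c = (0)
Σ b_i: (-3/2)·1 = -3/2 ≠ 1 ⇒ order 0.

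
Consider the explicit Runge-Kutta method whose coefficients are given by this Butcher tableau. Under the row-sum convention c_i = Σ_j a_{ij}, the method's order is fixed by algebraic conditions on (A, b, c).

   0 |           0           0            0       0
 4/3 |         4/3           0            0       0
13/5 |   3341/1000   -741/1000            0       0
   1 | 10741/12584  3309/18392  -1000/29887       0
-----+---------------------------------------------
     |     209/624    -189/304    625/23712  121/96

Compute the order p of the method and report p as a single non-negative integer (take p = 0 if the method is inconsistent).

4

b = (209/624, -189/304, 625/23712, 121/96)
c = (0, 4/3, 13/5, 1)
Ac = (0, 0, -247/250, 37/242)
Σ b_i: 209/624·1 + (-189/304)·1 + 625/23712·1 + 121/96·1 = 1 ✓
b·c: (-189/304)·4/3 + 625/23712·13/5 + 121/96·1 = 1/2 ✓
b·c²: (-189/304)·16/9 + 625/23712·169/25 + 121/96·1 = 1/3 ✓
b·Ac: 625/23712·(-247/250) + 121/96·37/242 = 1/6 ✓
b·c³: (-189/304)·64/27 + 625/23712·2197/125 + 121/96·1 = 1/4 ✓
b·(c∘Ac): 625/23712·(-3211/1250) + 121/96·37/242 = 1/8 ✓
b·Ac²: 625/23712·(-494/375) + 121/96·34/363 = 1/12 ✓
b·A²c: 121/96·4/121 = 1/24 ✓; 4 stages ⇒ order 4.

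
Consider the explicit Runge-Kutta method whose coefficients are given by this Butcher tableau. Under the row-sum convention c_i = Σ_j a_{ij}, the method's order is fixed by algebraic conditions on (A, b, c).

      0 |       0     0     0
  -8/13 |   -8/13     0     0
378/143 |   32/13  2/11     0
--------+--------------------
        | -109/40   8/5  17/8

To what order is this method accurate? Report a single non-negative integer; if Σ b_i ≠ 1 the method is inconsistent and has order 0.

1

b = (-109/40, 8/5, 17/8)
c = (0, -8/13, 378/143)
Ac = (0, 0, -16/143)
Σ b_i: (-109/40)·1 + 8/5·1 + 17/8·1 = 1 ✓
b·c: 8/5·(-8/13) + 17/8·378/143 = 13249/2860 ≠ 1/2 ⇒ order 1.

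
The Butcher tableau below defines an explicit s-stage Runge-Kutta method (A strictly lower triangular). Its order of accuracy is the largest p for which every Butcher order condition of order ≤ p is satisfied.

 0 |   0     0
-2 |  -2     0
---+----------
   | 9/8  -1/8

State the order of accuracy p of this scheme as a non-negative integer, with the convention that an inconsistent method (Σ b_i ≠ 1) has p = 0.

1

b = (9/8, -1/8)
c = (0, -2)
Σ b_i: 9/8·1 + (-1/8)·1 = 1 ✓
b·c: (-1/8)·(-2) = 1/4 ≠ 1/2 ⇒ order 1.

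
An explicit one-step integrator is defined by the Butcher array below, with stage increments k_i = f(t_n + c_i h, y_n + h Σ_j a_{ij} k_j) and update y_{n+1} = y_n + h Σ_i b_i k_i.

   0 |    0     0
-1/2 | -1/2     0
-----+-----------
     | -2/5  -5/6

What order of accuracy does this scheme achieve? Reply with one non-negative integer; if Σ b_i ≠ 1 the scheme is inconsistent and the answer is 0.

0

b = (-2/5, -5/6)
c = (0, -1/2)
Σ b_i: (-2/5)·1 + (-5/6)·1 = -37/30 ≠ 1 ⇒ order 0.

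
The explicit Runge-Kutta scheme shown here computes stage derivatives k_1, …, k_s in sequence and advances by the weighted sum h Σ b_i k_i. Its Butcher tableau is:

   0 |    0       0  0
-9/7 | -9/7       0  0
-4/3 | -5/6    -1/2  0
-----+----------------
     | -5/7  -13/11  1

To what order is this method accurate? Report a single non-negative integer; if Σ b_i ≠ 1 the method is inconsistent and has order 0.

b = (-5/7, -13/11, 1)
c = (0, -9/7, -4/3)
Ac = (0, 0, 9/14)
Σ b_i: (-5/7)·1 + (-13/11)·1 + 1·1 = -69/77 ≠ 1 ⇒ order 0.

0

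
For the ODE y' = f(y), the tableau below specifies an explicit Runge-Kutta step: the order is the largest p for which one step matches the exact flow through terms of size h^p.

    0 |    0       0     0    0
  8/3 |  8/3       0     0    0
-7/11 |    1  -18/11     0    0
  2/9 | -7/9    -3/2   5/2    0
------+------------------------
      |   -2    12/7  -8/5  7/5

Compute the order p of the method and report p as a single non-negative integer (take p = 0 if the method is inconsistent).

0

b = (-2, 12/7, -8/5, 7/5)
c = (0, 8/3, -7/11, 2/9)
Ac = (0, 0, -48/11, -123/22)
Σ b_i: (-2)·1 + 12/7·1 + (-8/5)·1 + 7/5·1 = -17/35 ≠ 1 ⇒ order 0.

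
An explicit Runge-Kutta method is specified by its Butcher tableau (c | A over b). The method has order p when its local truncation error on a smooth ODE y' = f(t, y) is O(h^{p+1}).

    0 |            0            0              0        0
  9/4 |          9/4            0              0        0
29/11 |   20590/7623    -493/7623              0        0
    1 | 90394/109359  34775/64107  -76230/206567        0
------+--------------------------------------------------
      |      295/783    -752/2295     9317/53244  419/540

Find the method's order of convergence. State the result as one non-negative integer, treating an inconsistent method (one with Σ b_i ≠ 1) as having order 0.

4

b = (295/783, -752/2295, 9317/53244, 419/540)
c = (0, 9/4, 29/11, 1)
Ac = (0, 0, -493/3388, 415/1676)
Σ b_i: 295/783·1 + (-752/2295)·1 + 9317/53244·1 + 419/540·1 = 1 ✓
b·c: (-752/2295)·9/4 + 9317/53244·29/11 + 419/540·1 = 1/2 ✓
b·c²: (-752/2295)·81/16 + 9317/53244·841/121 + 419/540·1 = 1/3 ✓
b·Ac: 9317/53244·(-493/3388) + 419/540·415/1676 = 1/6 ✓
b·c³: (-752/2295)·729/64 + 9317/53244·24389/1331 + 419/540·1 = 1/4 ✓
b·(c∘Ac): 9317/53244·(-14297/37268) + 419/540·415/1676 = 1/8 ✓
b·Ac²: 9317/53244·(-4437/13552) + 419/540·1215/6704 = 1/12 ✓
b·A²c: 419/540·45/838 = 1/24 ✓; 4 stages ⇒ order 4.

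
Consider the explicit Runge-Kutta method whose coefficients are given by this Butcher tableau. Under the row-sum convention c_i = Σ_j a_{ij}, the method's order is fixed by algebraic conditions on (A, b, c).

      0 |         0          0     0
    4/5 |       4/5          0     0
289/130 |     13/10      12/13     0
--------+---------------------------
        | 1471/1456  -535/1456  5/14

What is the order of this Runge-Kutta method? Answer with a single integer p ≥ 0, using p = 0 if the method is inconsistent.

2

b = (1471/1456, -535/1456, 5/14)
c = (0, 4/5, 289/130)
Ac = (0, 0, 48/65)
Σ b_i: 1471/1456·1 + (-535/1456)·1 + 5/14·1 = 1 ✓
b·c: (-535/1456)·4/5 + 5/14·289/130 = 1/2 ✓
b·c²: (-535/1456)·16/25 + 5/14·83521/16900 = 72393/47320 ≠ 1/3 ⇒ order 2.
b·Ac: 5/14·48/65 = 24/91 ≠ 1/6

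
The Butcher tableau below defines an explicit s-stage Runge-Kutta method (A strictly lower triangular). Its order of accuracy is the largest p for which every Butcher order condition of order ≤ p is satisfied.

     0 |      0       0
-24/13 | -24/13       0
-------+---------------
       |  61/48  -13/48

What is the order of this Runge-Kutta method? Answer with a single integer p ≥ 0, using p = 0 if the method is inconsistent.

2

b = (61/48, -13/48)
c = (0, -24/13)
Σ b_i: 61/48·1 + (-13/48)·1 = 1 ✓
b·c: (-13/48)·(-24/13) = 1/2 ✓; 2 stages ⇒ order 2.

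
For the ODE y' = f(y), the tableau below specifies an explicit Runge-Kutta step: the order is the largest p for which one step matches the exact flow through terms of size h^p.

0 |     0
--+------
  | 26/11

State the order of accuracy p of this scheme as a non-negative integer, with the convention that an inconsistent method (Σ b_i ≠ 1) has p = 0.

b = (26/11)
c = (0)
Σ b_i: 26/11·1 = 26/11 ≠ 1 ⇒ order 0.

0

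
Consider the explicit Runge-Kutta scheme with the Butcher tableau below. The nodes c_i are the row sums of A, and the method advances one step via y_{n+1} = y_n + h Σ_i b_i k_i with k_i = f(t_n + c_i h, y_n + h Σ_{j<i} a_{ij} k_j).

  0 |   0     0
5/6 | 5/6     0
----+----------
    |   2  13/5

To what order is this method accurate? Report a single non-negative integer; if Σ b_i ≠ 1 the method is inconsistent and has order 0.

b = (2, 13/5)
c = (0, 5/6)
Σ b_i: 2·1 + 13/5·1 = 23/5 ≠ 1 ⇒ order 0.

0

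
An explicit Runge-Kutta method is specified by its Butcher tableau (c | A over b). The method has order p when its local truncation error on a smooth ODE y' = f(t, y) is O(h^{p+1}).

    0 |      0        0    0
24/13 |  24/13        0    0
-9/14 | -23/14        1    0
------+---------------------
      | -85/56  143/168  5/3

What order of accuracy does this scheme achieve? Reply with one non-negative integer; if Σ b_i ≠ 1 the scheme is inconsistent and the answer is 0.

2

b = (-85/56, 143/168, 5/3)
c = (0, 24/13, -9/14)
Ac = (0, 0, 24/13)
Σ b_i: (-85/56)·1 + 143/168·1 + 5/3·1 = 1 ✓
b·c: 143/168·24/13 + 5/3·(-9/14) = 1/2 ✓
b·c²: 143/168·576/169 + 5/3·81/196 = 9147/2548 ≠ 1/3 ⇒ order 2.
b·Ac: 5/3·24/13 = 40/13 ≠ 1/6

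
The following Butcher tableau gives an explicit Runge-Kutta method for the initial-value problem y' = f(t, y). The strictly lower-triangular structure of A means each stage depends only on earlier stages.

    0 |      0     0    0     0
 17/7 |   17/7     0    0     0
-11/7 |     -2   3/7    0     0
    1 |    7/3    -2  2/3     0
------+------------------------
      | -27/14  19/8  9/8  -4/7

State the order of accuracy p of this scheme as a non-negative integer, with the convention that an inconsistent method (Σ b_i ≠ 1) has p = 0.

1

b = (-27/14, 19/8, 9/8, -4/7)
c = (0, 17/7, -11/7, 1)
Ac = (0, 0, 51/49, -124/21)
Σ b_i: (-27/14)·1 + 19/8·1 + 9/8·1 + (-4/7)·1 = 1 ✓
b·c: 19/8·17/7 + 9/8·(-11/7) + (-4/7)·1 = 24/7 ≠ 1/2 ⇒ order 1.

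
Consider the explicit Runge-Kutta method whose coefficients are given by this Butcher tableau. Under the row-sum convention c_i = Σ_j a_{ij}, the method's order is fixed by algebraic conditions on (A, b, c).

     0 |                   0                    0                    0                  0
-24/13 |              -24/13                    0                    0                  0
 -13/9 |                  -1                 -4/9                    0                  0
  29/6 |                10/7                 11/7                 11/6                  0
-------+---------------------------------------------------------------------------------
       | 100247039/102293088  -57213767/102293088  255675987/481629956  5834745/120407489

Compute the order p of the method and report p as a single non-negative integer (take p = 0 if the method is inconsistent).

b = (100247039/102293088, -57213767/102293088, 255675987/481629956, 5834745/120407489)
c = (0, -24/13, -13/9, 29/6)
Ac = (0, 0, 32/39, -27269/4914)
Σ b_i: 100247039/102293088·1 + (-57213767/102293088)·1 + 255675987/481629956·1 + 5834745/120407489·1 = 1 ✓
b·c: (-57213767/102293088)·(-24/13) + 255675987/481629956·(-13/9) + 5834745/120407489·29/6 = 1/2 ✓
b·c²: (-57213767/102293088)·576/169 + 255675987/481629956·169/81 + 5834745/120407489·841/36 = 1/3 ✓
b·Ac: 255675987/481629956·32/39 + 5834745/120407489·(-27269/4914) = 1/6 ✓
b·c³: (-57213767/102293088)·(-13824/2197) + 255675987/481629956·(-2197/729) + 5834745/120407489·24389/216 = 22114387063/2992072824 ≠ 1/4 ⇒ order 3.
b·(c∘Ac): 255675987/481629956·(-32/27) + 5834745/120407489·(-790801/29484) = -961891783/498678804 ≠ 1/8
b·Ac²: 255675987/481629956·(-256/169) + 5834745/120407489·5278493/574938 = -30365275529/84526057278 ≠ 1/12
b·A²c: 5834745/120407489·176/117 = 114101680/1565297357 ≠ 1/24

3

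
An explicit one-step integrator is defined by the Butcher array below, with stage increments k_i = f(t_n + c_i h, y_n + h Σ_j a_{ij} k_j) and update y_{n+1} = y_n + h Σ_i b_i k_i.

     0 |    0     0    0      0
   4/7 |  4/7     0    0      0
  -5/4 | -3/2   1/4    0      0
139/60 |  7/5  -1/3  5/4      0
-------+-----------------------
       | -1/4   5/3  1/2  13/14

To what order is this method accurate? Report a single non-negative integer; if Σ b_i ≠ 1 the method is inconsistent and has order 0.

0

b = (-1/4, 5/3, 1/2, 13/14)
c = (0, 4/7, -5/4, 139/60)
Ac = (0, 0, 1/7, -589/336)
Σ b_i: (-1/4)·1 + 5/3·1 + 1/2·1 + 13/14·1 = 239/84 ≠ 1 ⇒ order 0.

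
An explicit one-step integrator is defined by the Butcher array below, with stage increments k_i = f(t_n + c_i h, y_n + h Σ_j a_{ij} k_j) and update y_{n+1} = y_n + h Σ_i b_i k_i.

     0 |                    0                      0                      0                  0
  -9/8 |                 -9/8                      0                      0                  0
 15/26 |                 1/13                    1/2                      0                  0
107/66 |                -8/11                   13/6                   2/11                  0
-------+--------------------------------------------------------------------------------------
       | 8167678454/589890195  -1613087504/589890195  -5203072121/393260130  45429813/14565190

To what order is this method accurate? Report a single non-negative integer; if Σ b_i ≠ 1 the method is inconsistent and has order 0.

b = (8167678454/589890195, -1613087504/589890195, -5203072121/393260130, 45429813/14565190)
c = (0, -9/8, 15/26, 107/66)
Ac = (0, 0, -9/16, -5337/2288)
Σ b_i: 8167678454/589890195·1 + (-1613087504/589890195)·1 + (-5203072121/393260130)·1 + 45429813/14565190·1 = 1 ✓
b·c: (-1613087504/589890195)·(-9/8) + (-5203072121/393260130)·15/26 + 45429813/14565190·107/66 = 1/2 ✓
b·c²: (-1613087504/589890195)·81/64 + (-5203072121/393260130)·225/676 + 45429813/14565190·11449/4356 = 1/3 ✓
b·Ac: (-5203072121/393260130)·(-9/16) + 45429813/14565190·(-5337/2288) = 1/6 ✓
b·c³: (-1613087504/589890195)·(-729/512) + (-5203072121/393260130)·3375/17576 + 45429813/14565190·1225043/287496 = 292799028733/19995092832 ≠ 1/4 ⇒ order 3.
b·(c∘Ac): (-5203072121/393260130)·(-135/416) + 45429813/14565190·(-190353/50336) = -218525213/29130380 ≠ 1/8
b·Ac²: (-5203072121/393260130)·81/128 + 45429813/14565190·666909/237952 = 6993105/18934747 ≠ 1/12
b·A²c: 45429813/14565190·(-9/88) = -37169847/116521520 ≠ 1/24

3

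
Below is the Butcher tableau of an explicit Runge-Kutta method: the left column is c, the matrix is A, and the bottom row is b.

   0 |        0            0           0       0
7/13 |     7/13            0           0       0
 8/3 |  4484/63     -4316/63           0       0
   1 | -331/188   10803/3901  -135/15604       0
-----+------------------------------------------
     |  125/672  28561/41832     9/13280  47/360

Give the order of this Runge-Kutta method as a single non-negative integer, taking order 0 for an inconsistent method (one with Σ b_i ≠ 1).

4

b = (125/672, 28561/41832, 9/13280, 47/360)
c = (0, 7/13, 8/3, 1)
Ac = (0, 0, -332/9, 69/47)
Σ b_i: 125/672·1 + 28561/41832·1 + 9/13280·1 + 47/360·1 = 1 ✓
b·c: 28561/41832·7/13 + 9/13280·8/3 + 47/360·1 = 1/2 ✓
b·c²: 28561/41832·49/169 + 9/13280·64/9 + 47/360·1 = 1/3 ✓
b·Ac: 9/13280·(-332/9) + 47/360·69/47 = 1/6 ✓
b·c³: 28561/41832·343/2197 + 9/13280·512/27 + 47/360·1 = 1/4 ✓
b·(c∘Ac): 9/13280·(-2656/27) + 47/360·69/47 = 1/8 ✓
b·Ac²: 9/13280·(-2324/117) + 47/360·453/611 = 1/12 ✓
b·A²c: 47/360·15/47 = 1/24 ✓; 4 stages ⇒ order 4.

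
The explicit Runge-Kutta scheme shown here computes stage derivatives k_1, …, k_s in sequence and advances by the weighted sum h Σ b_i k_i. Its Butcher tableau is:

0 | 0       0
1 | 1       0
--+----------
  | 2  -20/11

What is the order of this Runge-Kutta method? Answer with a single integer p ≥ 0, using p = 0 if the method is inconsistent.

b = (2, -20/11)
c = (0, 1)
Σ b_i: 2·1 + (-20/11)·1 = 2/11 ≠ 1 ⇒ order 0.

0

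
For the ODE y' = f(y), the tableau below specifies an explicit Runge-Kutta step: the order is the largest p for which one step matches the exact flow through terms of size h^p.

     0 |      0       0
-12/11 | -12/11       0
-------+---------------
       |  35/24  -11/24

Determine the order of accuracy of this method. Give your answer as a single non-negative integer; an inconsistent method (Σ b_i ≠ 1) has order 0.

b = (35/24, -11/24)
c = (0, -12/11)
Σ b_i: 35/24·1 + (-11/24)·1 = 1 ✓
b·c: (-11/24)·(-12/11) = 1/2 ✓; 2 stages ⇒ order 2.

2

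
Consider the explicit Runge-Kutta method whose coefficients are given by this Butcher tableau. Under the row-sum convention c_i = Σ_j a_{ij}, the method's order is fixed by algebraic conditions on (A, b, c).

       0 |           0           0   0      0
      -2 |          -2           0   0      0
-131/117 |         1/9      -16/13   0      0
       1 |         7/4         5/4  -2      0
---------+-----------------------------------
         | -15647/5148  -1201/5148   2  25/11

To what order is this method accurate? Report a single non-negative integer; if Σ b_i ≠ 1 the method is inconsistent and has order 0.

b = (-15647/5148, -1201/5148, 2, 25/11)
c = (0, -2, -131/117, 1)
Ac = (0, 0, 32/13, -61/234)
Σ b_i: (-15647/5148)·1 + (-1201/5148)·1 + 2·1 + 25/11·1 = 1 ✓
b·c: (-1201/5148)·(-2) + 2·(-131/117) + 25/11·1 = 1/2 ✓
b·c²: (-1201/5148)·4 + 2·17161/13689 + 25/11·1 = 579250/150579 ≠ 1/3 ⇒ order 2.
b·Ac: 2·32/13 + 25/11·(-61/234) = 11147/2574 ≠ 1/6

2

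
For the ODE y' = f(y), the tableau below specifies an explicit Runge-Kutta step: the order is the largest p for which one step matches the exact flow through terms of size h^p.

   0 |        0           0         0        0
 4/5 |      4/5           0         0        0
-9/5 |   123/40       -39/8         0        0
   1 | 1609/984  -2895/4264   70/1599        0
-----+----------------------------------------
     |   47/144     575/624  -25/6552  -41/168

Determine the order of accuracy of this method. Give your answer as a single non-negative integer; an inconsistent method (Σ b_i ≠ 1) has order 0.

4

b = (47/144, 575/624, -25/6552, -41/168)
c = (0, 4/5, -9/5, 1)
Ac = (0, 0, -39/10, -51/82)
Σ b_i: 47/144·1 + 575/624·1 + (-25/6552)·1 + (-41/168)·1 = 1 ✓
b·c: 575/624·4/5 + (-25/6552)·(-9/5) + (-41/168)·1 = 1/2 ✓
b·c²: 575/624·16/25 + (-25/6552)·81/25 + (-41/168)·1 = 1/3 ✓
b·Ac: (-25/6552)·(-39/10) + (-41/168)·(-51/82) = 1/6 ✓
b·c³: 575/624·64/125 + (-25/6552)·(-729/125) + (-41/168)·1 = 1/4 ✓
b·(c∘Ac): (-25/6552)·351/50 + (-41/168)·(-51/82) = 1/8 ✓
b·Ac²: (-25/6552)·(-78/25) + (-41/168)·(-12/41) = 1/12 ✓
b·A²c: (-41/168)·(-7/41) = 1/24 ✓; 4 stages ⇒ order 4.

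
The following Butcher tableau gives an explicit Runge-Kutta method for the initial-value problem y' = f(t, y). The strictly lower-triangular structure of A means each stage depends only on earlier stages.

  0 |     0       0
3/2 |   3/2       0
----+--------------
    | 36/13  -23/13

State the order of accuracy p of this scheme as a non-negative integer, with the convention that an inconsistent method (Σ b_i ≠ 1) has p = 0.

1

b = (36/13, -23/13)
c = (0, 3/2)
Σ b_i: 36/13·1 + (-23/13)·1 = 1 ✓
b·c: (-23/13)·3/2 = -69/26 ≠ 1/2 ⇒ order 1.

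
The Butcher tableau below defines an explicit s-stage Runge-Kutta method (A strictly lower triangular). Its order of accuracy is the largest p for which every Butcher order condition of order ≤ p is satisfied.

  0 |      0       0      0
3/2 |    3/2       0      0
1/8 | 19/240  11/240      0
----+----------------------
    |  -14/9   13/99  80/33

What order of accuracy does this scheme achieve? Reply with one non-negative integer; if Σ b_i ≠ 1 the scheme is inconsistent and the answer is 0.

3

b = (-14/9, 13/99, 80/33)
c = (0, 3/2, 1/8)
Ac = (0, 0, 11/160)
Σ b_i: (-14/9)·1 + 13/99·1 + 80/33·1 = 1 ✓
b·c: 13/99·3/2 + 80/33·1/8 = 1/2 ✓
b·c²: 13/99·9/4 + 80/33·1/64 = 1/3 ✓
b·Ac: 80/33·11/160 = 1/6 ✓; 3 stages ⇒ order 3.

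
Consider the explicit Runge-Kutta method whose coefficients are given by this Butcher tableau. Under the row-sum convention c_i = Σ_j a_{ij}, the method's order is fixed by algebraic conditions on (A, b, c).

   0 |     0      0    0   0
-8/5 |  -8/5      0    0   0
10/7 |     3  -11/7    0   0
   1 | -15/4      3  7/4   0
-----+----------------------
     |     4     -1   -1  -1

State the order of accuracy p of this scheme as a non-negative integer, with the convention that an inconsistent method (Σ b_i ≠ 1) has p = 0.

b = (4, -1, -1, -1)
c = (0, -8/5, 10/7, 1)
Ac = (0, 0, 88/35, -23/10)
Σ b_i: 4·1 + (-1)·1 + (-1)·1 + (-1)·1 = 1 ✓
b·c: (-1)·(-8/5) + (-1)·10/7 + (-1)·1 = -29/35 ≠ 1/2 ⇒ order 1.

1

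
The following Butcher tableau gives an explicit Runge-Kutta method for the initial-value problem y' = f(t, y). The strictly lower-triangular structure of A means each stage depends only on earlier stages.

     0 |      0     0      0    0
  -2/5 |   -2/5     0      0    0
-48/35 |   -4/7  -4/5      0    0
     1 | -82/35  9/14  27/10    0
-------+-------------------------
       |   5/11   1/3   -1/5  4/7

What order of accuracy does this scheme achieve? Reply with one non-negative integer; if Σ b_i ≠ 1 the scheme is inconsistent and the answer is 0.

b = (5/11, 1/3, -1/5, 4/7)
c = (0, -2/5, -48/35, 1)
Ac = (0, 0, 8/25, -99/25)
Σ b_i: 5/11·1 + 1/3·1 + (-1/5)·1 + 4/7·1 = 1339/1155 ≠ 1 ⇒ order 0.

0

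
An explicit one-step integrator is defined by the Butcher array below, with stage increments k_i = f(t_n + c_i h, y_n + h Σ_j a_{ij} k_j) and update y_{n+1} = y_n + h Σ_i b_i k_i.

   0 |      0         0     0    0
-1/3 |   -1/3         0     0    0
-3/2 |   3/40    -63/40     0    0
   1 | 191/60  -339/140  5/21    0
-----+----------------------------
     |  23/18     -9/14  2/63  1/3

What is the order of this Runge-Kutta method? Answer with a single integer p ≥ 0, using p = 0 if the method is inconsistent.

4

b = (23/18, -9/14, 2/63, 1/3)
c = (0, -1/3, -3/2, 1)
Ac = (0, 0, 21/40, 9/20)
Σ b_i: 23/18·1 + (-9/14)·1 + 2/63·1 + 1/3·1 = 1 ✓
b·c: (-9/14)·(-1/3) + 2/63·(-3/2) + 1/3·1 = 1/2 ✓
b·c²: (-9/14)·1/9 + 2/63·9/4 + 1/3·1 = 1/3 ✓
b·Ac: 2/63·21/40 + 1/3·9/20 = 1/6 ✓
b·c³: (-9/14)·(-1/27) + 2/63·(-27/8) + 1/3·1 = 1/4 ✓
b·(c∘Ac): 2/63·(-63/80) + 1/3·9/20 = 1/8 ✓
b·Ac²: 2/63·(-7/40) + 1/3·4/15 = 1/12 ✓
b·A²c: 1/3·1/8 = 1/24 ✓; 4 stages ⇒ order 4.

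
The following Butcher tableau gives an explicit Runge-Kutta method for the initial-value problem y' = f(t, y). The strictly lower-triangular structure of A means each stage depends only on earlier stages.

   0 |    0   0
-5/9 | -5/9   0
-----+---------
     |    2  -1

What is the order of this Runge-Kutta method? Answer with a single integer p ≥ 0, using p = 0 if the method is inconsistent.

b = (2, -1)
c = (0, -5/9)
Σ b_i: 2·1 + (-1)·1 = 1 ✓
b·c: (-1)·(-5/9) = 5/9 ≠ 1/2 ⇒ order 1.

1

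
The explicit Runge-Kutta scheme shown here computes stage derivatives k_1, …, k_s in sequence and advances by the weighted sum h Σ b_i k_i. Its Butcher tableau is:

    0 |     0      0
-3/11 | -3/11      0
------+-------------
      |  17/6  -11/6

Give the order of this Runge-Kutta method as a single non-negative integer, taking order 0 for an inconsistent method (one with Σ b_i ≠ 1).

2

b = (17/6, -11/6)
c = (0, -3/11)
Σ b_i: 17/6·1 + (-11/6)·1 = 1 ✓
b·c: (-11/6)·(-3/11) = 1/2 ✓; 2 stages ⇒ order 2.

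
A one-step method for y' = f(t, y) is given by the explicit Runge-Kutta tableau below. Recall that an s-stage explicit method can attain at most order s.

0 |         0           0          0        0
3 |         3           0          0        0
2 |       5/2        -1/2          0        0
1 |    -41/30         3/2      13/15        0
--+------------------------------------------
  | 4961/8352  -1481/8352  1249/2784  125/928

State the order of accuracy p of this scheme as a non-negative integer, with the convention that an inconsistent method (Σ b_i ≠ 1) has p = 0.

3

b = (4961/8352, -1481/8352, 1249/2784, 125/928)
c = (0, 3, 2, 1)
Ac = (0, 0, -3/2, 187/30)
Σ b_i: 4961/8352·1 + (-1481/8352)·1 + 1249/2784·1 + 125/928·1 = 1 ✓
b·c: (-1481/8352)·3 + 1249/2784·2 + 125/928·1 = 1/2 ✓
b·c²: (-1481/8352)·9 + 1249/2784·4 + 125/928·1 = 1/3 ✓
b·Ac: 1249/2784·(-3/2) + 125/928·187/30 = 1/6 ✓
b·c³: (-1481/8352)·27 + 1249/2784·8 + 125/928·1 = -1481/1392 ≠ 1/4 ⇒ order 3.
b·(c∘Ac): 1249/2784·(-3) + 125/928·187/30 = -2819/5568 ≠ 1/8
b·Ac²: 1249/2784·(-9/2) + 125/928·509/30 = 371/1392 ≠ 1/12
b·A²c: 125/928·(-13/10) = -325/1856 ≠ 1/24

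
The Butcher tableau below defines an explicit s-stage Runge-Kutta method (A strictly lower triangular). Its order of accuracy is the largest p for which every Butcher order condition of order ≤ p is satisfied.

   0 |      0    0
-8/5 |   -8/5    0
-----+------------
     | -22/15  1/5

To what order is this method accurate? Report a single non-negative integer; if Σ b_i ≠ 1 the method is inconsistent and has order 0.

0

b = (-22/15, 1/5)
c = (0, -8/5)
Σ b_i: (-22/15)·1 + 1/5·1 = -19/15 ≠ 1 ⇒ order 0.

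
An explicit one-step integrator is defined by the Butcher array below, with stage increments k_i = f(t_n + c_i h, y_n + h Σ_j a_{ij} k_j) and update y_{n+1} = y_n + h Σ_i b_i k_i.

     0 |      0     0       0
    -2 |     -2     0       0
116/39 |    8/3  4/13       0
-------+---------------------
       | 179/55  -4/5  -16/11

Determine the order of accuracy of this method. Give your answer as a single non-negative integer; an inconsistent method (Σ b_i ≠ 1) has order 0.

1

b = (179/55, -4/5, -16/11)
c = (0, -2, 116/39)
Ac = (0, 0, -8/13)
Σ b_i: 179/55·1 + (-4/5)·1 + (-16/11)·1 = 1 ✓
b·c: (-4/5)·(-2) + (-16/11)·116/39 = -5848/2145 ≠ 1/2 ⇒ order 1.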